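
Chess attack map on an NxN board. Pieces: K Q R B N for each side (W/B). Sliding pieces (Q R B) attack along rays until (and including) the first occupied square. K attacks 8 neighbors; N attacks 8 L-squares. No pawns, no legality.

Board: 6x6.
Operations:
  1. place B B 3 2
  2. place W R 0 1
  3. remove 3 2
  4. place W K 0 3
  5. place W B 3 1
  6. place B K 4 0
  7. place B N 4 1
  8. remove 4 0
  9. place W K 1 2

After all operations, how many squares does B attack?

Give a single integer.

Op 1: place BB@(3,2)
Op 2: place WR@(0,1)
Op 3: remove (3,2)
Op 4: place WK@(0,3)
Op 5: place WB@(3,1)
Op 6: place BK@(4,0)
Op 7: place BN@(4,1)
Op 8: remove (4,0)
Op 9: place WK@(1,2)
Per-piece attacks for B:
  BN@(4,1): attacks (5,3) (3,3) (2,2) (2,0)
Union (4 distinct): (2,0) (2,2) (3,3) (5,3)

Answer: 4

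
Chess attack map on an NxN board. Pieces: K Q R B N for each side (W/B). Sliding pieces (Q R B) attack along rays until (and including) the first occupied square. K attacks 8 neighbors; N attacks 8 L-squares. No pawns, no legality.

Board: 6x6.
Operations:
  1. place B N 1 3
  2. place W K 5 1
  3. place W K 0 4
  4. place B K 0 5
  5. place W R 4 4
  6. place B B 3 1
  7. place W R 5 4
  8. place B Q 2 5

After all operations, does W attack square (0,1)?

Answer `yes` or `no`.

Answer: no

Derivation:
Op 1: place BN@(1,3)
Op 2: place WK@(5,1)
Op 3: place WK@(0,4)
Op 4: place BK@(0,5)
Op 5: place WR@(4,4)
Op 6: place BB@(3,1)
Op 7: place WR@(5,4)
Op 8: place BQ@(2,5)
Per-piece attacks for W:
  WK@(0,4): attacks (0,5) (0,3) (1,4) (1,5) (1,3)
  WR@(4,4): attacks (4,5) (4,3) (4,2) (4,1) (4,0) (5,4) (3,4) (2,4) (1,4) (0,4) [ray(1,0) blocked at (5,4); ray(-1,0) blocked at (0,4)]
  WK@(5,1): attacks (5,2) (5,0) (4,1) (4,2) (4,0)
  WR@(5,4): attacks (5,5) (5,3) (5,2) (5,1) (4,4) [ray(0,-1) blocked at (5,1); ray(-1,0) blocked at (4,4)]
W attacks (0,1): no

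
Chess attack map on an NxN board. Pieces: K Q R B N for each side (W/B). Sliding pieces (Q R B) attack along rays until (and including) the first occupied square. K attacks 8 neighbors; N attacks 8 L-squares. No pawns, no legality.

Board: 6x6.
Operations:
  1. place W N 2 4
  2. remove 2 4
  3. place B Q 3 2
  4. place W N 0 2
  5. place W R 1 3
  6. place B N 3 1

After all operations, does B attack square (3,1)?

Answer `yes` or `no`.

Op 1: place WN@(2,4)
Op 2: remove (2,4)
Op 3: place BQ@(3,2)
Op 4: place WN@(0,2)
Op 5: place WR@(1,3)
Op 6: place BN@(3,1)
Per-piece attacks for B:
  BN@(3,1): attacks (4,3) (5,2) (2,3) (1,2) (5,0) (1,0)
  BQ@(3,2): attacks (3,3) (3,4) (3,5) (3,1) (4,2) (5,2) (2,2) (1,2) (0,2) (4,3) (5,4) (4,1) (5,0) (2,3) (1,4) (0,5) (2,1) (1,0) [ray(0,-1) blocked at (3,1); ray(-1,0) blocked at (0,2)]
B attacks (3,1): yes

Answer: yes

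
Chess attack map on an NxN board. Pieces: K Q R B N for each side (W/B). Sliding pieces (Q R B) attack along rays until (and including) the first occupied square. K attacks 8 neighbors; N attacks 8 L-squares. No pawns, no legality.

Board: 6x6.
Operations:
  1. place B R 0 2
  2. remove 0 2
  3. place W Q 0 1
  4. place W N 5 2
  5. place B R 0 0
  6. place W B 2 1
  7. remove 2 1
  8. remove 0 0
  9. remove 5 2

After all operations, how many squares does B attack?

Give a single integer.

Answer: 0

Derivation:
Op 1: place BR@(0,2)
Op 2: remove (0,2)
Op 3: place WQ@(0,1)
Op 4: place WN@(5,2)
Op 5: place BR@(0,0)
Op 6: place WB@(2,1)
Op 7: remove (2,1)
Op 8: remove (0,0)
Op 9: remove (5,2)
Per-piece attacks for B:
Union (0 distinct): (none)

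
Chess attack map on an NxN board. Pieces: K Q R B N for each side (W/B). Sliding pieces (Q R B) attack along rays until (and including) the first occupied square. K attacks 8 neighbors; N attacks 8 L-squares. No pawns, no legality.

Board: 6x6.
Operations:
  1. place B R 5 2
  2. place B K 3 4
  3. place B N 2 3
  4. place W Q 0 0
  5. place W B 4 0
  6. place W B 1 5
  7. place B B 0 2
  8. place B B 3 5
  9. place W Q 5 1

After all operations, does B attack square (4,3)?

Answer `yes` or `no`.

Op 1: place BR@(5,2)
Op 2: place BK@(3,4)
Op 3: place BN@(2,3)
Op 4: place WQ@(0,0)
Op 5: place WB@(4,0)
Op 6: place WB@(1,5)
Op 7: place BB@(0,2)
Op 8: place BB@(3,5)
Op 9: place WQ@(5,1)
Per-piece attacks for B:
  BB@(0,2): attacks (1,3) (2,4) (3,5) (1,1) (2,0) [ray(1,1) blocked at (3,5)]
  BN@(2,3): attacks (3,5) (4,4) (1,5) (0,4) (3,1) (4,2) (1,1) (0,2)
  BK@(3,4): attacks (3,5) (3,3) (4,4) (2,4) (4,5) (4,3) (2,5) (2,3)
  BB@(3,5): attacks (4,4) (5,3) (2,4) (1,3) (0,2) [ray(-1,-1) blocked at (0,2)]
  BR@(5,2): attacks (5,3) (5,4) (5,5) (5,1) (4,2) (3,2) (2,2) (1,2) (0,2) [ray(0,-1) blocked at (5,1); ray(-1,0) blocked at (0,2)]
B attacks (4,3): yes

Answer: yes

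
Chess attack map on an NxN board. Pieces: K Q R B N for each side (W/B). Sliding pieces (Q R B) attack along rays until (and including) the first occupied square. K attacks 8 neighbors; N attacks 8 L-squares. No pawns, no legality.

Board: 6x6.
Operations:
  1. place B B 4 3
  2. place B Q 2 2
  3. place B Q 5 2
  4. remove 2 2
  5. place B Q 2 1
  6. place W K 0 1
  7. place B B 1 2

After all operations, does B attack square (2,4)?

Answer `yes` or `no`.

Answer: yes

Derivation:
Op 1: place BB@(4,3)
Op 2: place BQ@(2,2)
Op 3: place BQ@(5,2)
Op 4: remove (2,2)
Op 5: place BQ@(2,1)
Op 6: place WK@(0,1)
Op 7: place BB@(1,2)
Per-piece attacks for B:
  BB@(1,2): attacks (2,3) (3,4) (4,5) (2,1) (0,3) (0,1) [ray(1,-1) blocked at (2,1); ray(-1,-1) blocked at (0,1)]
  BQ@(2,1): attacks (2,2) (2,3) (2,4) (2,5) (2,0) (3,1) (4,1) (5,1) (1,1) (0,1) (3,2) (4,3) (3,0) (1,2) (1,0) [ray(-1,0) blocked at (0,1); ray(1,1) blocked at (4,3); ray(-1,1) blocked at (1,2)]
  BB@(4,3): attacks (5,4) (5,2) (3,4) (2,5) (3,2) (2,1) [ray(1,-1) blocked at (5,2); ray(-1,-1) blocked at (2,1)]
  BQ@(5,2): attacks (5,3) (5,4) (5,5) (5,1) (5,0) (4,2) (3,2) (2,2) (1,2) (4,3) (4,1) (3,0) [ray(-1,0) blocked at (1,2); ray(-1,1) blocked at (4,3)]
B attacks (2,4): yes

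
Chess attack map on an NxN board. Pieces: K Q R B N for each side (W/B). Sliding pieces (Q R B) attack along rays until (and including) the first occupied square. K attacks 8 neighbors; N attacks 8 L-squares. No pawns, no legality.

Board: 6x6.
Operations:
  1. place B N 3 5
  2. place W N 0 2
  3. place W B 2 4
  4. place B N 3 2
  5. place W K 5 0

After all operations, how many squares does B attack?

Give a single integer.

Answer: 12

Derivation:
Op 1: place BN@(3,5)
Op 2: place WN@(0,2)
Op 3: place WB@(2,4)
Op 4: place BN@(3,2)
Op 5: place WK@(5,0)
Per-piece attacks for B:
  BN@(3,2): attacks (4,4) (5,3) (2,4) (1,3) (4,0) (5,1) (2,0) (1,1)
  BN@(3,5): attacks (4,3) (5,4) (2,3) (1,4)
Union (12 distinct): (1,1) (1,3) (1,4) (2,0) (2,3) (2,4) (4,0) (4,3) (4,4) (5,1) (5,3) (5,4)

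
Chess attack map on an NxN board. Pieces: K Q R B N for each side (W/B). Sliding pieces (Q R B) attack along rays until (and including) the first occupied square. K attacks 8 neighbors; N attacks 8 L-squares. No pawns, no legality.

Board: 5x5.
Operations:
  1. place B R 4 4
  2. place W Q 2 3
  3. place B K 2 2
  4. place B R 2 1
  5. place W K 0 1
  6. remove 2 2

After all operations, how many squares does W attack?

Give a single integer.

Answer: 17

Derivation:
Op 1: place BR@(4,4)
Op 2: place WQ@(2,3)
Op 3: place BK@(2,2)
Op 4: place BR@(2,1)
Op 5: place WK@(0,1)
Op 6: remove (2,2)
Per-piece attacks for W:
  WK@(0,1): attacks (0,2) (0,0) (1,1) (1,2) (1,0)
  WQ@(2,3): attacks (2,4) (2,2) (2,1) (3,3) (4,3) (1,3) (0,3) (3,4) (3,2) (4,1) (1,4) (1,2) (0,1) [ray(0,-1) blocked at (2,1); ray(-1,-1) blocked at (0,1)]
Union (17 distinct): (0,0) (0,1) (0,2) (0,3) (1,0) (1,1) (1,2) (1,3) (1,4) (2,1) (2,2) (2,4) (3,2) (3,3) (3,4) (4,1) (4,3)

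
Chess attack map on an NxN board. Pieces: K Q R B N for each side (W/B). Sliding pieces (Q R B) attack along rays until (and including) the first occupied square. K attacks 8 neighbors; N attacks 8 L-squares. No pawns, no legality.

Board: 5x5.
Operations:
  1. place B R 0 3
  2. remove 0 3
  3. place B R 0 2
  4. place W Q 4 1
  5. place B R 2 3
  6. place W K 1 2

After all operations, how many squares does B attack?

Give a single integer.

Op 1: place BR@(0,3)
Op 2: remove (0,3)
Op 3: place BR@(0,2)
Op 4: place WQ@(4,1)
Op 5: place BR@(2,3)
Op 6: place WK@(1,2)
Per-piece attacks for B:
  BR@(0,2): attacks (0,3) (0,4) (0,1) (0,0) (1,2) [ray(1,0) blocked at (1,2)]
  BR@(2,3): attacks (2,4) (2,2) (2,1) (2,0) (3,3) (4,3) (1,3) (0,3)
Union (12 distinct): (0,0) (0,1) (0,3) (0,4) (1,2) (1,3) (2,0) (2,1) (2,2) (2,4) (3,3) (4,3)

Answer: 12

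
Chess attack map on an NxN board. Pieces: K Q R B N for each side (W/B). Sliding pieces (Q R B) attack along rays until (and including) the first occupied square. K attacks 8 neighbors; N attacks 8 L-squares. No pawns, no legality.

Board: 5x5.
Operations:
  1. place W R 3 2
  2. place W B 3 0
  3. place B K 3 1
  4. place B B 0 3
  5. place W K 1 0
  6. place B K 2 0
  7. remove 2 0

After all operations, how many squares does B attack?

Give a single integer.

Op 1: place WR@(3,2)
Op 2: place WB@(3,0)
Op 3: place BK@(3,1)
Op 4: place BB@(0,3)
Op 5: place WK@(1,0)
Op 6: place BK@(2,0)
Op 7: remove (2,0)
Per-piece attacks for B:
  BB@(0,3): attacks (1,4) (1,2) (2,1) (3,0) [ray(1,-1) blocked at (3,0)]
  BK@(3,1): attacks (3,2) (3,0) (4,1) (2,1) (4,2) (4,0) (2,2) (2,0)
Union (10 distinct): (1,2) (1,4) (2,0) (2,1) (2,2) (3,0) (3,2) (4,0) (4,1) (4,2)

Answer: 10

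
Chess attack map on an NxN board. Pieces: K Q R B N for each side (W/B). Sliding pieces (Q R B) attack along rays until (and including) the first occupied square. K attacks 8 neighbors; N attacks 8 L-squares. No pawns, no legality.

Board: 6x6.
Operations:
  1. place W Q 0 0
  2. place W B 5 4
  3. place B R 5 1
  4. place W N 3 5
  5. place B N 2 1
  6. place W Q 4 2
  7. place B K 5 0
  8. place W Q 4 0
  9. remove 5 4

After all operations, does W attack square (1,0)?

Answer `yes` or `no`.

Answer: yes

Derivation:
Op 1: place WQ@(0,0)
Op 2: place WB@(5,4)
Op 3: place BR@(5,1)
Op 4: place WN@(3,5)
Op 5: place BN@(2,1)
Op 6: place WQ@(4,2)
Op 7: place BK@(5,0)
Op 8: place WQ@(4,0)
Op 9: remove (5,4)
Per-piece attacks for W:
  WQ@(0,0): attacks (0,1) (0,2) (0,3) (0,4) (0,5) (1,0) (2,0) (3,0) (4,0) (1,1) (2,2) (3,3) (4,4) (5,5) [ray(1,0) blocked at (4,0)]
  WN@(3,5): attacks (4,3) (5,4) (2,3) (1,4)
  WQ@(4,0): attacks (4,1) (4,2) (5,0) (3,0) (2,0) (1,0) (0,0) (5,1) (3,1) (2,2) (1,3) (0,4) [ray(0,1) blocked at (4,2); ray(1,0) blocked at (5,0); ray(-1,0) blocked at (0,0); ray(1,1) blocked at (5,1)]
  WQ@(4,2): attacks (4,3) (4,4) (4,5) (4,1) (4,0) (5,2) (3,2) (2,2) (1,2) (0,2) (5,3) (5,1) (3,3) (2,4) (1,5) (3,1) (2,0) [ray(0,-1) blocked at (4,0); ray(1,-1) blocked at (5,1)]
W attacks (1,0): yes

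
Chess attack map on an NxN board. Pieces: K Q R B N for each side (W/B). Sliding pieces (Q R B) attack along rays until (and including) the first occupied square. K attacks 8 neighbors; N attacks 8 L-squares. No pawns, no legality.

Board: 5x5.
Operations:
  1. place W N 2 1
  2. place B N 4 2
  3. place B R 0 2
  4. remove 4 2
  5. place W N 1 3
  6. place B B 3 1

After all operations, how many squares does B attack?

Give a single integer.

Op 1: place WN@(2,1)
Op 2: place BN@(4,2)
Op 3: place BR@(0,2)
Op 4: remove (4,2)
Op 5: place WN@(1,3)
Op 6: place BB@(3,1)
Per-piece attacks for B:
  BR@(0,2): attacks (0,3) (0,4) (0,1) (0,0) (1,2) (2,2) (3,2) (4,2)
  BB@(3,1): attacks (4,2) (4,0) (2,2) (1,3) (2,0) [ray(-1,1) blocked at (1,3)]
Union (11 distinct): (0,0) (0,1) (0,3) (0,4) (1,2) (1,3) (2,0) (2,2) (3,2) (4,0) (4,2)

Answer: 11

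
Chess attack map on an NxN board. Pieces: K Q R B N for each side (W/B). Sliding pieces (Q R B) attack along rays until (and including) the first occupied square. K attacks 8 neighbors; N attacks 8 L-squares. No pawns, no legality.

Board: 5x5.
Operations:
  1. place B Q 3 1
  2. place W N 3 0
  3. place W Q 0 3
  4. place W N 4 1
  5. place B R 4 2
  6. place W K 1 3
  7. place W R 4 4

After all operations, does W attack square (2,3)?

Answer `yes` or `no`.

Op 1: place BQ@(3,1)
Op 2: place WN@(3,0)
Op 3: place WQ@(0,3)
Op 4: place WN@(4,1)
Op 5: place BR@(4,2)
Op 6: place WK@(1,3)
Op 7: place WR@(4,4)
Per-piece attacks for W:
  WQ@(0,3): attacks (0,4) (0,2) (0,1) (0,0) (1,3) (1,4) (1,2) (2,1) (3,0) [ray(1,0) blocked at (1,3); ray(1,-1) blocked at (3,0)]
  WK@(1,3): attacks (1,4) (1,2) (2,3) (0,3) (2,4) (2,2) (0,4) (0,2)
  WN@(3,0): attacks (4,2) (2,2) (1,1)
  WN@(4,1): attacks (3,3) (2,2) (2,0)
  WR@(4,4): attacks (4,3) (4,2) (3,4) (2,4) (1,4) (0,4) [ray(0,-1) blocked at (4,2)]
W attacks (2,3): yes

Answer: yes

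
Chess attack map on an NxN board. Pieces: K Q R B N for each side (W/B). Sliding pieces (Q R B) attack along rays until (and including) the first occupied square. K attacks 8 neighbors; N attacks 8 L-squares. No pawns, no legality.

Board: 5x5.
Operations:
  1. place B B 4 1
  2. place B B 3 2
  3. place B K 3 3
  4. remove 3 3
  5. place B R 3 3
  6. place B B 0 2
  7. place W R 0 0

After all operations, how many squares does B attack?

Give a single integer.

Answer: 14

Derivation:
Op 1: place BB@(4,1)
Op 2: place BB@(3,2)
Op 3: place BK@(3,3)
Op 4: remove (3,3)
Op 5: place BR@(3,3)
Op 6: place BB@(0,2)
Op 7: place WR@(0,0)
Per-piece attacks for B:
  BB@(0,2): attacks (1,3) (2,4) (1,1) (2,0)
  BB@(3,2): attacks (4,3) (4,1) (2,3) (1,4) (2,1) (1,0) [ray(1,-1) blocked at (4,1)]
  BR@(3,3): attacks (3,4) (3,2) (4,3) (2,3) (1,3) (0,3) [ray(0,-1) blocked at (3,2)]
  BB@(4,1): attacks (3,2) (3,0) [ray(-1,1) blocked at (3,2)]
Union (14 distinct): (0,3) (1,0) (1,1) (1,3) (1,4) (2,0) (2,1) (2,3) (2,4) (3,0) (3,2) (3,4) (4,1) (4,3)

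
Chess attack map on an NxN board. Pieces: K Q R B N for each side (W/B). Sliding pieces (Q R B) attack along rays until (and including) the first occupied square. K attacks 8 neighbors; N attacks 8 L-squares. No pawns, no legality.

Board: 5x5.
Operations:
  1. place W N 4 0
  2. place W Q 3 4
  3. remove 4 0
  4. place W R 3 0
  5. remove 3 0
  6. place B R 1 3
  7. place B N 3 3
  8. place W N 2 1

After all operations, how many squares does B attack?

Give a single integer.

Answer: 9

Derivation:
Op 1: place WN@(4,0)
Op 2: place WQ@(3,4)
Op 3: remove (4,0)
Op 4: place WR@(3,0)
Op 5: remove (3,0)
Op 6: place BR@(1,3)
Op 7: place BN@(3,3)
Op 8: place WN@(2,1)
Per-piece attacks for B:
  BR@(1,3): attacks (1,4) (1,2) (1,1) (1,0) (2,3) (3,3) (0,3) [ray(1,0) blocked at (3,3)]
  BN@(3,3): attacks (1,4) (4,1) (2,1) (1,2)
Union (9 distinct): (0,3) (1,0) (1,1) (1,2) (1,4) (2,1) (2,3) (3,3) (4,1)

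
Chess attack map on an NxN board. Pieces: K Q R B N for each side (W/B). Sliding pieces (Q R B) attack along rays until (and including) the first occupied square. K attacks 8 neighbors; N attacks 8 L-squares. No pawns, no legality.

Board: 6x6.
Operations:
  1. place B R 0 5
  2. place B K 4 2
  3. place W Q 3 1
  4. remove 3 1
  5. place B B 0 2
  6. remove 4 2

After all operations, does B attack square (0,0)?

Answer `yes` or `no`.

Op 1: place BR@(0,5)
Op 2: place BK@(4,2)
Op 3: place WQ@(3,1)
Op 4: remove (3,1)
Op 5: place BB@(0,2)
Op 6: remove (4,2)
Per-piece attacks for B:
  BB@(0,2): attacks (1,3) (2,4) (3,5) (1,1) (2,0)
  BR@(0,5): attacks (0,4) (0,3) (0,2) (1,5) (2,5) (3,5) (4,5) (5,5) [ray(0,-1) blocked at (0,2)]
B attacks (0,0): no

Answer: no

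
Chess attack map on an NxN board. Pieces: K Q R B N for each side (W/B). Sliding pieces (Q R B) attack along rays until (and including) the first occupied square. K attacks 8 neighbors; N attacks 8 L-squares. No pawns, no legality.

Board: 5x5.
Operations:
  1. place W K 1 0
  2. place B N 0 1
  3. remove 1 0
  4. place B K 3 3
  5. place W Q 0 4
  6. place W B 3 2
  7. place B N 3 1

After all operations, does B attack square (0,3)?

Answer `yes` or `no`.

Answer: no

Derivation:
Op 1: place WK@(1,0)
Op 2: place BN@(0,1)
Op 3: remove (1,0)
Op 4: place BK@(3,3)
Op 5: place WQ@(0,4)
Op 6: place WB@(3,2)
Op 7: place BN@(3,1)
Per-piece attacks for B:
  BN@(0,1): attacks (1,3) (2,2) (2,0)
  BN@(3,1): attacks (4,3) (2,3) (1,2) (1,0)
  BK@(3,3): attacks (3,4) (3,2) (4,3) (2,3) (4,4) (4,2) (2,4) (2,2)
B attacks (0,3): no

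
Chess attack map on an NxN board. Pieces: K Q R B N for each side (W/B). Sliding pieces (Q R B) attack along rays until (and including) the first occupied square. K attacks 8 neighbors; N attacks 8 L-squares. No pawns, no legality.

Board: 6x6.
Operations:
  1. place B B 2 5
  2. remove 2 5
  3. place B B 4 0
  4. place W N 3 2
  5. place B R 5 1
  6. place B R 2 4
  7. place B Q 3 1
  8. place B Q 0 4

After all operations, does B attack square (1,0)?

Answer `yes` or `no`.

Op 1: place BB@(2,5)
Op 2: remove (2,5)
Op 3: place BB@(4,0)
Op 4: place WN@(3,2)
Op 5: place BR@(5,1)
Op 6: place BR@(2,4)
Op 7: place BQ@(3,1)
Op 8: place BQ@(0,4)
Per-piece attacks for B:
  BQ@(0,4): attacks (0,5) (0,3) (0,2) (0,1) (0,0) (1,4) (2,4) (1,5) (1,3) (2,2) (3,1) [ray(1,0) blocked at (2,4); ray(1,-1) blocked at (3,1)]
  BR@(2,4): attacks (2,5) (2,3) (2,2) (2,1) (2,0) (3,4) (4,4) (5,4) (1,4) (0,4) [ray(-1,0) blocked at (0,4)]
  BQ@(3,1): attacks (3,2) (3,0) (4,1) (5,1) (2,1) (1,1) (0,1) (4,2) (5,3) (4,0) (2,2) (1,3) (0,4) (2,0) [ray(0,1) blocked at (3,2); ray(1,0) blocked at (5,1); ray(1,-1) blocked at (4,0); ray(-1,1) blocked at (0,4)]
  BB@(4,0): attacks (5,1) (3,1) [ray(1,1) blocked at (5,1); ray(-1,1) blocked at (3,1)]
  BR@(5,1): attacks (5,2) (5,3) (5,4) (5,5) (5,0) (4,1) (3,1) [ray(-1,0) blocked at (3,1)]
B attacks (1,0): no

Answer: no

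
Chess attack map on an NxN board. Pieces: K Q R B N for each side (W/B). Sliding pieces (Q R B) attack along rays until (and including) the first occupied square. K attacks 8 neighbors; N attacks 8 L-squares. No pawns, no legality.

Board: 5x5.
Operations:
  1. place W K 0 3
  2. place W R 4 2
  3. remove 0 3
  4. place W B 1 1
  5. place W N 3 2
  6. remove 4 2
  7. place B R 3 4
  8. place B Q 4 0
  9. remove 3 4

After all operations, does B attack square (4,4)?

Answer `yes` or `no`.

Answer: yes

Derivation:
Op 1: place WK@(0,3)
Op 2: place WR@(4,2)
Op 3: remove (0,3)
Op 4: place WB@(1,1)
Op 5: place WN@(3,2)
Op 6: remove (4,2)
Op 7: place BR@(3,4)
Op 8: place BQ@(4,0)
Op 9: remove (3,4)
Per-piece attacks for B:
  BQ@(4,0): attacks (4,1) (4,2) (4,3) (4,4) (3,0) (2,0) (1,0) (0,0) (3,1) (2,2) (1,3) (0,4)
B attacks (4,4): yes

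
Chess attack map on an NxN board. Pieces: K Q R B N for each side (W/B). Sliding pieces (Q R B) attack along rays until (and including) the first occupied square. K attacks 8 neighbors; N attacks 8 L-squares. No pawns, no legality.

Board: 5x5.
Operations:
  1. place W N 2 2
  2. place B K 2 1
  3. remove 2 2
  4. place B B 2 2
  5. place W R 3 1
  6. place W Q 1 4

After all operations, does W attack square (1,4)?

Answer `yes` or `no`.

Answer: no

Derivation:
Op 1: place WN@(2,2)
Op 2: place BK@(2,1)
Op 3: remove (2,2)
Op 4: place BB@(2,2)
Op 5: place WR@(3,1)
Op 6: place WQ@(1,4)
Per-piece attacks for W:
  WQ@(1,4): attacks (1,3) (1,2) (1,1) (1,0) (2,4) (3,4) (4,4) (0,4) (2,3) (3,2) (4,1) (0,3)
  WR@(3,1): attacks (3,2) (3,3) (3,4) (3,0) (4,1) (2,1) [ray(-1,0) blocked at (2,1)]
W attacks (1,4): no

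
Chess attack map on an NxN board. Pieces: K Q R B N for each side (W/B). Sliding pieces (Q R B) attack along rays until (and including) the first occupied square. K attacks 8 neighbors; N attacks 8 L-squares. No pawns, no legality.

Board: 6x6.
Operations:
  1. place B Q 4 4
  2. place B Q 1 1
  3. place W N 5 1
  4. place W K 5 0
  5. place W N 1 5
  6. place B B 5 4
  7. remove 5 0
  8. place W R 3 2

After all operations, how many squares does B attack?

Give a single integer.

Answer: 29

Derivation:
Op 1: place BQ@(4,4)
Op 2: place BQ@(1,1)
Op 3: place WN@(5,1)
Op 4: place WK@(5,0)
Op 5: place WN@(1,5)
Op 6: place BB@(5,4)
Op 7: remove (5,0)
Op 8: place WR@(3,2)
Per-piece attacks for B:
  BQ@(1,1): attacks (1,2) (1,3) (1,4) (1,5) (1,0) (2,1) (3,1) (4,1) (5,1) (0,1) (2,2) (3,3) (4,4) (2,0) (0,2) (0,0) [ray(0,1) blocked at (1,5); ray(1,0) blocked at (5,1); ray(1,1) blocked at (4,4)]
  BQ@(4,4): attacks (4,5) (4,3) (4,2) (4,1) (4,0) (5,4) (3,4) (2,4) (1,4) (0,4) (5,5) (5,3) (3,5) (3,3) (2,2) (1,1) [ray(1,0) blocked at (5,4); ray(-1,-1) blocked at (1,1)]
  BB@(5,4): attacks (4,5) (4,3) (3,2) [ray(-1,-1) blocked at (3,2)]
Union (29 distinct): (0,0) (0,1) (0,2) (0,4) (1,0) (1,1) (1,2) (1,3) (1,4) (1,5) (2,0) (2,1) (2,2) (2,4) (3,1) (3,2) (3,3) (3,4) (3,5) (4,0) (4,1) (4,2) (4,3) (4,4) (4,5) (5,1) (5,3) (5,4) (5,5)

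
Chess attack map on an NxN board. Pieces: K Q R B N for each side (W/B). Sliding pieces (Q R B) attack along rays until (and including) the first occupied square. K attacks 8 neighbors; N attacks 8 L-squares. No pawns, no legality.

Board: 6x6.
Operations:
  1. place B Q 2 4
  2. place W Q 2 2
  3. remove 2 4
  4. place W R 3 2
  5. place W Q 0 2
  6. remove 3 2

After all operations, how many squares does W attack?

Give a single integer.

Answer: 24

Derivation:
Op 1: place BQ@(2,4)
Op 2: place WQ@(2,2)
Op 3: remove (2,4)
Op 4: place WR@(3,2)
Op 5: place WQ@(0,2)
Op 6: remove (3,2)
Per-piece attacks for W:
  WQ@(0,2): attacks (0,3) (0,4) (0,5) (0,1) (0,0) (1,2) (2,2) (1,3) (2,4) (3,5) (1,1) (2,0) [ray(1,0) blocked at (2,2)]
  WQ@(2,2): attacks (2,3) (2,4) (2,5) (2,1) (2,0) (3,2) (4,2) (5,2) (1,2) (0,2) (3,3) (4,4) (5,5) (3,1) (4,0) (1,3) (0,4) (1,1) (0,0) [ray(-1,0) blocked at (0,2)]
Union (24 distinct): (0,0) (0,1) (0,2) (0,3) (0,4) (0,5) (1,1) (1,2) (1,3) (2,0) (2,1) (2,2) (2,3) (2,4) (2,5) (3,1) (3,2) (3,3) (3,5) (4,0) (4,2) (4,4) (5,2) (5,5)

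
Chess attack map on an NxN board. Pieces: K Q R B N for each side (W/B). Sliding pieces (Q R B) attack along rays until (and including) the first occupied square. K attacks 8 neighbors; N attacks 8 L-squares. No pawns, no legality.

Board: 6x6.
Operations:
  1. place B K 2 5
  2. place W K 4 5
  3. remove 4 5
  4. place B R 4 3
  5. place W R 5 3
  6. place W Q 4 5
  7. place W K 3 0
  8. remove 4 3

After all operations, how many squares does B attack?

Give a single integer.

Answer: 5

Derivation:
Op 1: place BK@(2,5)
Op 2: place WK@(4,5)
Op 3: remove (4,5)
Op 4: place BR@(4,3)
Op 5: place WR@(5,3)
Op 6: place WQ@(4,5)
Op 7: place WK@(3,0)
Op 8: remove (4,3)
Per-piece attacks for B:
  BK@(2,5): attacks (2,4) (3,5) (1,5) (3,4) (1,4)
Union (5 distinct): (1,4) (1,5) (2,4) (3,4) (3,5)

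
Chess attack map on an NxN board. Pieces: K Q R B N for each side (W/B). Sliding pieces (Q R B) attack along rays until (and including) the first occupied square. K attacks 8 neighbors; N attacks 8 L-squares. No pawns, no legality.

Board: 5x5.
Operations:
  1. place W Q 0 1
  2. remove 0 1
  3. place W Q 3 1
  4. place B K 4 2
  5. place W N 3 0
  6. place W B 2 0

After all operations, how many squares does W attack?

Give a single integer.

Answer: 16

Derivation:
Op 1: place WQ@(0,1)
Op 2: remove (0,1)
Op 3: place WQ@(3,1)
Op 4: place BK@(4,2)
Op 5: place WN@(3,0)
Op 6: place WB@(2,0)
Per-piece attacks for W:
  WB@(2,0): attacks (3,1) (1,1) (0,2) [ray(1,1) blocked at (3,1)]
  WN@(3,0): attacks (4,2) (2,2) (1,1)
  WQ@(3,1): attacks (3,2) (3,3) (3,4) (3,0) (4,1) (2,1) (1,1) (0,1) (4,2) (4,0) (2,2) (1,3) (0,4) (2,0) [ray(0,-1) blocked at (3,0); ray(1,1) blocked at (4,2); ray(-1,-1) blocked at (2,0)]
Union (16 distinct): (0,1) (0,2) (0,4) (1,1) (1,3) (2,0) (2,1) (2,2) (3,0) (3,1) (3,2) (3,3) (3,4) (4,0) (4,1) (4,2)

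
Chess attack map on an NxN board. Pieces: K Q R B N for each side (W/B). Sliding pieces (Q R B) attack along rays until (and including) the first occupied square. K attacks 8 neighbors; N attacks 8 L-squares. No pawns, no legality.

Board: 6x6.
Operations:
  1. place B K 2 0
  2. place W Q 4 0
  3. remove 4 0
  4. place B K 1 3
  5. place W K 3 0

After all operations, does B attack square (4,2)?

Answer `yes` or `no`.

Answer: no

Derivation:
Op 1: place BK@(2,0)
Op 2: place WQ@(4,0)
Op 3: remove (4,0)
Op 4: place BK@(1,3)
Op 5: place WK@(3,0)
Per-piece attacks for B:
  BK@(1,3): attacks (1,4) (1,2) (2,3) (0,3) (2,4) (2,2) (0,4) (0,2)
  BK@(2,0): attacks (2,1) (3,0) (1,0) (3,1) (1,1)
B attacks (4,2): no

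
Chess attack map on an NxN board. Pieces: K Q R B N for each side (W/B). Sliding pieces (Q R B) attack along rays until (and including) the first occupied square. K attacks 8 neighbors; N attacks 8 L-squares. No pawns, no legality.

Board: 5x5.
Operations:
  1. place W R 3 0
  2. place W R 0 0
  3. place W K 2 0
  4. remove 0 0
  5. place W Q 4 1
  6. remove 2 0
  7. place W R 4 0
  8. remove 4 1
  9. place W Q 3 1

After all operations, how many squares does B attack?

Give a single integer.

Answer: 0

Derivation:
Op 1: place WR@(3,0)
Op 2: place WR@(0,0)
Op 3: place WK@(2,0)
Op 4: remove (0,0)
Op 5: place WQ@(4,1)
Op 6: remove (2,0)
Op 7: place WR@(4,0)
Op 8: remove (4,1)
Op 9: place WQ@(3,1)
Per-piece attacks for B:
Union (0 distinct): (none)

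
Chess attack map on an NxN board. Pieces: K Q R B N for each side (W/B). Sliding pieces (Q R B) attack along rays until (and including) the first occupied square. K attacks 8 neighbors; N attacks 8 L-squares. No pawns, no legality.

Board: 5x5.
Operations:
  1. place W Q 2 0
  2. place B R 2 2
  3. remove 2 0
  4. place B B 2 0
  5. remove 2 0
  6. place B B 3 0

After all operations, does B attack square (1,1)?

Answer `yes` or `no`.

Op 1: place WQ@(2,0)
Op 2: place BR@(2,2)
Op 3: remove (2,0)
Op 4: place BB@(2,0)
Op 5: remove (2,0)
Op 6: place BB@(3,0)
Per-piece attacks for B:
  BR@(2,2): attacks (2,3) (2,4) (2,1) (2,0) (3,2) (4,2) (1,2) (0,2)
  BB@(3,0): attacks (4,1) (2,1) (1,2) (0,3)
B attacks (1,1): no

Answer: no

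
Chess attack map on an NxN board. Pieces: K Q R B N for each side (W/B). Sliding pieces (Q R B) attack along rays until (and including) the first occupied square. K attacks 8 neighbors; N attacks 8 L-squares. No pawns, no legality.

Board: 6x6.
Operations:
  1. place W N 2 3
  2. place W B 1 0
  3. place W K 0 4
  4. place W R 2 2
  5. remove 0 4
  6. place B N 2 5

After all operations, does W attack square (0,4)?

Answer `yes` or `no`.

Op 1: place WN@(2,3)
Op 2: place WB@(1,0)
Op 3: place WK@(0,4)
Op 4: place WR@(2,2)
Op 5: remove (0,4)
Op 6: place BN@(2,5)
Per-piece attacks for W:
  WB@(1,0): attacks (2,1) (3,2) (4,3) (5,4) (0,1)
  WR@(2,2): attacks (2,3) (2,1) (2,0) (3,2) (4,2) (5,2) (1,2) (0,2) [ray(0,1) blocked at (2,3)]
  WN@(2,3): attacks (3,5) (4,4) (1,5) (0,4) (3,1) (4,2) (1,1) (0,2)
W attacks (0,4): yes

Answer: yes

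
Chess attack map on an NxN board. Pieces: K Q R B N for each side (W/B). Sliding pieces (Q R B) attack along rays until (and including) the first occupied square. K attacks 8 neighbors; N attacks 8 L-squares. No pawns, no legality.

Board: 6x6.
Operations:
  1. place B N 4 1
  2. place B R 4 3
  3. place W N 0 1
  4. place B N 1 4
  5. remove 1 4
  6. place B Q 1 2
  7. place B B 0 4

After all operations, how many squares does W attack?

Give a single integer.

Answer: 3

Derivation:
Op 1: place BN@(4,1)
Op 2: place BR@(4,3)
Op 3: place WN@(0,1)
Op 4: place BN@(1,4)
Op 5: remove (1,4)
Op 6: place BQ@(1,2)
Op 7: place BB@(0,4)
Per-piece attacks for W:
  WN@(0,1): attacks (1,3) (2,2) (2,0)
Union (3 distinct): (1,3) (2,0) (2,2)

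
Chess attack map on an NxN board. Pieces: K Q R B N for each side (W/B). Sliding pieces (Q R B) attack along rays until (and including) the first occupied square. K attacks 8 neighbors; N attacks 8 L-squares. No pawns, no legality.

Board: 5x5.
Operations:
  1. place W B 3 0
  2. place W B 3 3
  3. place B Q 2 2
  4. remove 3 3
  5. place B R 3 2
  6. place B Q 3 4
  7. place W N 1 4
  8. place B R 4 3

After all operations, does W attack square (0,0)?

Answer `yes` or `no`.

Answer: no

Derivation:
Op 1: place WB@(3,0)
Op 2: place WB@(3,3)
Op 3: place BQ@(2,2)
Op 4: remove (3,3)
Op 5: place BR@(3,2)
Op 6: place BQ@(3,4)
Op 7: place WN@(1,4)
Op 8: place BR@(4,3)
Per-piece attacks for W:
  WN@(1,4): attacks (2,2) (3,3) (0,2)
  WB@(3,0): attacks (4,1) (2,1) (1,2) (0,3)
W attacks (0,0): no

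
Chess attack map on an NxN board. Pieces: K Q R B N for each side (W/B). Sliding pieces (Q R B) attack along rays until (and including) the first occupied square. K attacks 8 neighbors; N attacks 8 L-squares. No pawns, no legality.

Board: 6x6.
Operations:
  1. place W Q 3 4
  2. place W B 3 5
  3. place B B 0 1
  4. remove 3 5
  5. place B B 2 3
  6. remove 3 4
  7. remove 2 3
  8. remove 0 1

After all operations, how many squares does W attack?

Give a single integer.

Op 1: place WQ@(3,4)
Op 2: place WB@(3,5)
Op 3: place BB@(0,1)
Op 4: remove (3,5)
Op 5: place BB@(2,3)
Op 6: remove (3,4)
Op 7: remove (2,3)
Op 8: remove (0,1)
Per-piece attacks for W:
Union (0 distinct): (none)

Answer: 0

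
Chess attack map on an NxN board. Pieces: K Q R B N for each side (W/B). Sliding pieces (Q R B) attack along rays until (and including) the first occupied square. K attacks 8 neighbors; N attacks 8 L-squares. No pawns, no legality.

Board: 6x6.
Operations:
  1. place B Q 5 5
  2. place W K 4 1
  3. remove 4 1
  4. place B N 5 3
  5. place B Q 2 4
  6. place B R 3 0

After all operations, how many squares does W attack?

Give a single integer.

Answer: 0

Derivation:
Op 1: place BQ@(5,5)
Op 2: place WK@(4,1)
Op 3: remove (4,1)
Op 4: place BN@(5,3)
Op 5: place BQ@(2,4)
Op 6: place BR@(3,0)
Per-piece attacks for W:
Union (0 distinct): (none)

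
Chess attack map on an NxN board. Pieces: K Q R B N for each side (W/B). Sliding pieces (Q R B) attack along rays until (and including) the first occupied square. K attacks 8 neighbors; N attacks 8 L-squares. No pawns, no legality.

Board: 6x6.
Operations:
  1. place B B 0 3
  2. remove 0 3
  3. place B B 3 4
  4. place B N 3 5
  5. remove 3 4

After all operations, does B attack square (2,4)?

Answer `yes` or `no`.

Answer: no

Derivation:
Op 1: place BB@(0,3)
Op 2: remove (0,3)
Op 3: place BB@(3,4)
Op 4: place BN@(3,5)
Op 5: remove (3,4)
Per-piece attacks for B:
  BN@(3,5): attacks (4,3) (5,4) (2,3) (1,4)
B attacks (2,4): no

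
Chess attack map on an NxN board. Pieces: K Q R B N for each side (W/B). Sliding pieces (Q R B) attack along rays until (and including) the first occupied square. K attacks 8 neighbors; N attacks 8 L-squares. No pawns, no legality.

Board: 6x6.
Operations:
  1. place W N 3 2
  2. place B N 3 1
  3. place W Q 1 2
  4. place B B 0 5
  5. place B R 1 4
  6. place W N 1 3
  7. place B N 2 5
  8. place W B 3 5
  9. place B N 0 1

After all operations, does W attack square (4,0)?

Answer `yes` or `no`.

Answer: yes

Derivation:
Op 1: place WN@(3,2)
Op 2: place BN@(3,1)
Op 3: place WQ@(1,2)
Op 4: place BB@(0,5)
Op 5: place BR@(1,4)
Op 6: place WN@(1,3)
Op 7: place BN@(2,5)
Op 8: place WB@(3,5)
Op 9: place BN@(0,1)
Per-piece attacks for W:
  WQ@(1,2): attacks (1,3) (1,1) (1,0) (2,2) (3,2) (0,2) (2,3) (3,4) (4,5) (2,1) (3,0) (0,3) (0,1) [ray(0,1) blocked at (1,3); ray(1,0) blocked at (3,2); ray(-1,-1) blocked at (0,1)]
  WN@(1,3): attacks (2,5) (3,4) (0,5) (2,1) (3,2) (0,1)
  WN@(3,2): attacks (4,4) (5,3) (2,4) (1,3) (4,0) (5,1) (2,0) (1,1)
  WB@(3,5): attacks (4,4) (5,3) (2,4) (1,3) [ray(-1,-1) blocked at (1,3)]
W attacks (4,0): yes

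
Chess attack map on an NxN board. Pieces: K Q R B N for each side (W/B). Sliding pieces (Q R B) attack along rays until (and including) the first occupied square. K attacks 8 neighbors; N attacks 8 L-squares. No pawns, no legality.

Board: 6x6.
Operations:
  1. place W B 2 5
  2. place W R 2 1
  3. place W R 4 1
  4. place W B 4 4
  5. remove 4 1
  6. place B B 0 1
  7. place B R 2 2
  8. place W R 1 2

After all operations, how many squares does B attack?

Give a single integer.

Op 1: place WB@(2,5)
Op 2: place WR@(2,1)
Op 3: place WR@(4,1)
Op 4: place WB@(4,4)
Op 5: remove (4,1)
Op 6: place BB@(0,1)
Op 7: place BR@(2,2)
Op 8: place WR@(1,2)
Per-piece attacks for B:
  BB@(0,1): attacks (1,2) (1,0) [ray(1,1) blocked at (1,2)]
  BR@(2,2): attacks (2,3) (2,4) (2,5) (2,1) (3,2) (4,2) (5,2) (1,2) [ray(0,1) blocked at (2,5); ray(0,-1) blocked at (2,1); ray(-1,0) blocked at (1,2)]
Union (9 distinct): (1,0) (1,2) (2,1) (2,3) (2,4) (2,5) (3,2) (4,2) (5,2)

Answer: 9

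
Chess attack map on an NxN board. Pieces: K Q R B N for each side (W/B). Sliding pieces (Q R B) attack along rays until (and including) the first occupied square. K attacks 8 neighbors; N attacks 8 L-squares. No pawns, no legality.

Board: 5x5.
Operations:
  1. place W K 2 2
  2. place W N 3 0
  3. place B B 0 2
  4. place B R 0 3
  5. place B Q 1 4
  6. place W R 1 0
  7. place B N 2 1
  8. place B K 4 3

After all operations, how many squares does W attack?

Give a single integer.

Answer: 14

Derivation:
Op 1: place WK@(2,2)
Op 2: place WN@(3,0)
Op 3: place BB@(0,2)
Op 4: place BR@(0,3)
Op 5: place BQ@(1,4)
Op 6: place WR@(1,0)
Op 7: place BN@(2,1)
Op 8: place BK@(4,3)
Per-piece attacks for W:
  WR@(1,0): attacks (1,1) (1,2) (1,3) (1,4) (2,0) (3,0) (0,0) [ray(0,1) blocked at (1,4); ray(1,0) blocked at (3,0)]
  WK@(2,2): attacks (2,3) (2,1) (3,2) (1,2) (3,3) (3,1) (1,3) (1,1)
  WN@(3,0): attacks (4,2) (2,2) (1,1)
Union (14 distinct): (0,0) (1,1) (1,2) (1,3) (1,4) (2,0) (2,1) (2,2) (2,3) (3,0) (3,1) (3,2) (3,3) (4,2)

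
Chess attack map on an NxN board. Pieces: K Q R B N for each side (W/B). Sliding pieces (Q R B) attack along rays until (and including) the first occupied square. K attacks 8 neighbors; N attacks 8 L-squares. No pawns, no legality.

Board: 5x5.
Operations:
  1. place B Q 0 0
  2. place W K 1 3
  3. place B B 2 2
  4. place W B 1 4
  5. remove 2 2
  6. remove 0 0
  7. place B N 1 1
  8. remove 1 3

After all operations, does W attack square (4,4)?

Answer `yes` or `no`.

Answer: no

Derivation:
Op 1: place BQ@(0,0)
Op 2: place WK@(1,3)
Op 3: place BB@(2,2)
Op 4: place WB@(1,4)
Op 5: remove (2,2)
Op 6: remove (0,0)
Op 7: place BN@(1,1)
Op 8: remove (1,3)
Per-piece attacks for W:
  WB@(1,4): attacks (2,3) (3,2) (4,1) (0,3)
W attacks (4,4): no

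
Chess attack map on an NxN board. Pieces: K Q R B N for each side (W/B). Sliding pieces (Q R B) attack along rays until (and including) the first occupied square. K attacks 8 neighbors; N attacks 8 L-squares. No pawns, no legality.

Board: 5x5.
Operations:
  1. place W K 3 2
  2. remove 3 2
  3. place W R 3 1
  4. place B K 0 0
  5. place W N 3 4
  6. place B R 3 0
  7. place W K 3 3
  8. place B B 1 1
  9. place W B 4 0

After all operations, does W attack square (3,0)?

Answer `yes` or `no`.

Answer: yes

Derivation:
Op 1: place WK@(3,2)
Op 2: remove (3,2)
Op 3: place WR@(3,1)
Op 4: place BK@(0,0)
Op 5: place WN@(3,4)
Op 6: place BR@(3,0)
Op 7: place WK@(3,3)
Op 8: place BB@(1,1)
Op 9: place WB@(4,0)
Per-piece attacks for W:
  WR@(3,1): attacks (3,2) (3,3) (3,0) (4,1) (2,1) (1,1) [ray(0,1) blocked at (3,3); ray(0,-1) blocked at (3,0); ray(-1,0) blocked at (1,1)]
  WK@(3,3): attacks (3,4) (3,2) (4,3) (2,3) (4,4) (4,2) (2,4) (2,2)
  WN@(3,4): attacks (4,2) (2,2) (1,3)
  WB@(4,0): attacks (3,1) [ray(-1,1) blocked at (3,1)]
W attacks (3,0): yes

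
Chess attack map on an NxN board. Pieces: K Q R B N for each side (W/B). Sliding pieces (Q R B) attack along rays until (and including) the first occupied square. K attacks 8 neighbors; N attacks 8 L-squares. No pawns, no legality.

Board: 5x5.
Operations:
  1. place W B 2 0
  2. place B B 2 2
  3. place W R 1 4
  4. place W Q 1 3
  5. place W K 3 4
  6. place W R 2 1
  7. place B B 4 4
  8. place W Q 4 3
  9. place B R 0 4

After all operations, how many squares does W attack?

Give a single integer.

Op 1: place WB@(2,0)
Op 2: place BB@(2,2)
Op 3: place WR@(1,4)
Op 4: place WQ@(1,3)
Op 5: place WK@(3,4)
Op 6: place WR@(2,1)
Op 7: place BB@(4,4)
Op 8: place WQ@(4,3)
Op 9: place BR@(0,4)
Per-piece attacks for W:
  WQ@(1,3): attacks (1,4) (1,2) (1,1) (1,0) (2,3) (3,3) (4,3) (0,3) (2,4) (2,2) (0,4) (0,2) [ray(0,1) blocked at (1,4); ray(1,0) blocked at (4,3); ray(1,-1) blocked at (2,2); ray(-1,1) blocked at (0,4)]
  WR@(1,4): attacks (1,3) (2,4) (3,4) (0,4) [ray(0,-1) blocked at (1,3); ray(1,0) blocked at (3,4); ray(-1,0) blocked at (0,4)]
  WB@(2,0): attacks (3,1) (4,2) (1,1) (0,2)
  WR@(2,1): attacks (2,2) (2,0) (3,1) (4,1) (1,1) (0,1) [ray(0,1) blocked at (2,2); ray(0,-1) blocked at (2,0)]
  WK@(3,4): attacks (3,3) (4,4) (2,4) (4,3) (2,3)
  WQ@(4,3): attacks (4,4) (4,2) (4,1) (4,0) (3,3) (2,3) (1,3) (3,4) (3,2) (2,1) [ray(0,1) blocked at (4,4); ray(-1,0) blocked at (1,3); ray(-1,1) blocked at (3,4); ray(-1,-1) blocked at (2,1)]
Union (23 distinct): (0,1) (0,2) (0,3) (0,4) (1,0) (1,1) (1,2) (1,3) (1,4) (2,0) (2,1) (2,2) (2,3) (2,4) (3,1) (3,2) (3,3) (3,4) (4,0) (4,1) (4,2) (4,3) (4,4)

Answer: 23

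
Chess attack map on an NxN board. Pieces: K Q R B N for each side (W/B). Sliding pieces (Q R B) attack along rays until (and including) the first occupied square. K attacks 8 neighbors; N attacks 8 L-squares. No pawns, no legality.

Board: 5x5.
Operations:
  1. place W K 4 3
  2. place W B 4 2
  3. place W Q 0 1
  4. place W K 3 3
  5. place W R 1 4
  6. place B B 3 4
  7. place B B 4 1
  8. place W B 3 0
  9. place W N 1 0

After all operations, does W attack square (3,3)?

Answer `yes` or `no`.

Op 1: place WK@(4,3)
Op 2: place WB@(4,2)
Op 3: place WQ@(0,1)
Op 4: place WK@(3,3)
Op 5: place WR@(1,4)
Op 6: place BB@(3,4)
Op 7: place BB@(4,1)
Op 8: place WB@(3,0)
Op 9: place WN@(1,0)
Per-piece attacks for W:
  WQ@(0,1): attacks (0,2) (0,3) (0,4) (0,0) (1,1) (2,1) (3,1) (4,1) (1,2) (2,3) (3,4) (1,0) [ray(1,0) blocked at (4,1); ray(1,1) blocked at (3,4); ray(1,-1) blocked at (1,0)]
  WN@(1,0): attacks (2,2) (3,1) (0,2)
  WR@(1,4): attacks (1,3) (1,2) (1,1) (1,0) (2,4) (3,4) (0,4) [ray(0,-1) blocked at (1,0); ray(1,0) blocked at (3,4)]
  WB@(3,0): attacks (4,1) (2,1) (1,2) (0,3) [ray(1,1) blocked at (4,1)]
  WK@(3,3): attacks (3,4) (3,2) (4,3) (2,3) (4,4) (4,2) (2,4) (2,2)
  WB@(4,2): attacks (3,3) (3,1) (2,0) [ray(-1,1) blocked at (3,3)]
  WK@(4,3): attacks (4,4) (4,2) (3,3) (3,4) (3,2)
W attacks (3,3): yes

Answer: yes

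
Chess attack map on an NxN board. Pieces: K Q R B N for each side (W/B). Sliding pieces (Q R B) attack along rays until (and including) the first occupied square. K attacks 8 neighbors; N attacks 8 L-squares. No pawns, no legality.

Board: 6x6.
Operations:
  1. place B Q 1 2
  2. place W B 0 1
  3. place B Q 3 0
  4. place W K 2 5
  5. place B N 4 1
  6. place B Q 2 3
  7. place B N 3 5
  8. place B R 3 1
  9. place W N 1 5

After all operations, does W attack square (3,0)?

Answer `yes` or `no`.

Answer: no

Derivation:
Op 1: place BQ@(1,2)
Op 2: place WB@(0,1)
Op 3: place BQ@(3,0)
Op 4: place WK@(2,5)
Op 5: place BN@(4,1)
Op 6: place BQ@(2,3)
Op 7: place BN@(3,5)
Op 8: place BR@(3,1)
Op 9: place WN@(1,5)
Per-piece attacks for W:
  WB@(0,1): attacks (1,2) (1,0) [ray(1,1) blocked at (1,2)]
  WN@(1,5): attacks (2,3) (3,4) (0,3)
  WK@(2,5): attacks (2,4) (3,5) (1,5) (3,4) (1,4)
W attacks (3,0): no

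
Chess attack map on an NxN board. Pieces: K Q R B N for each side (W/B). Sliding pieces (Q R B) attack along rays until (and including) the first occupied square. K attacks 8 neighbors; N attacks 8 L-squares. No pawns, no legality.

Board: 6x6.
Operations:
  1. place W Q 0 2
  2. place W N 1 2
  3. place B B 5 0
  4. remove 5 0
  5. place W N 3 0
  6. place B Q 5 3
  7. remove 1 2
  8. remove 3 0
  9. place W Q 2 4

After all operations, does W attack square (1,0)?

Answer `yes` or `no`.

Answer: no

Derivation:
Op 1: place WQ@(0,2)
Op 2: place WN@(1,2)
Op 3: place BB@(5,0)
Op 4: remove (5,0)
Op 5: place WN@(3,0)
Op 6: place BQ@(5,3)
Op 7: remove (1,2)
Op 8: remove (3,0)
Op 9: place WQ@(2,4)
Per-piece attacks for W:
  WQ@(0,2): attacks (0,3) (0,4) (0,5) (0,1) (0,0) (1,2) (2,2) (3,2) (4,2) (5,2) (1,3) (2,4) (1,1) (2,0) [ray(1,1) blocked at (2,4)]
  WQ@(2,4): attacks (2,5) (2,3) (2,2) (2,1) (2,0) (3,4) (4,4) (5,4) (1,4) (0,4) (3,5) (3,3) (4,2) (5,1) (1,5) (1,3) (0,2) [ray(-1,-1) blocked at (0,2)]
W attacks (1,0): no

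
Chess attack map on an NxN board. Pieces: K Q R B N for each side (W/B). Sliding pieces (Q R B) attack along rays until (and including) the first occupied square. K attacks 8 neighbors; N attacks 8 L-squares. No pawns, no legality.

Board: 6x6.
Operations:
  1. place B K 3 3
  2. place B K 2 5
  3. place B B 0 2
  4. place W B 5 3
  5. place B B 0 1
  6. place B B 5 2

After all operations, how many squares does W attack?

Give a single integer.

Op 1: place BK@(3,3)
Op 2: place BK@(2,5)
Op 3: place BB@(0,2)
Op 4: place WB@(5,3)
Op 5: place BB@(0,1)
Op 6: place BB@(5,2)
Per-piece attacks for W:
  WB@(5,3): attacks (4,4) (3,5) (4,2) (3,1) (2,0)
Union (5 distinct): (2,0) (3,1) (3,5) (4,2) (4,4)

Answer: 5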